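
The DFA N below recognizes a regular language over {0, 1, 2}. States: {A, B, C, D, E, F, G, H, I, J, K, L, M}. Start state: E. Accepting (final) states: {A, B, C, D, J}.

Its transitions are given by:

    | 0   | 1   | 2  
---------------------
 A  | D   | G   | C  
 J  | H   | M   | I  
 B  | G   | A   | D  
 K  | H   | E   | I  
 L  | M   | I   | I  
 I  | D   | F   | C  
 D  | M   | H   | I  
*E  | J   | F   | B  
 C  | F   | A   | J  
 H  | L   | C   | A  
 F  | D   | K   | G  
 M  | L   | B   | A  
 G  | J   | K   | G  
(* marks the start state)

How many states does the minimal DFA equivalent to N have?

7

Every state is reachable, so we keep all 13.
Initial partition by acceptance: {A,B,C,D,J} | {E,F,G,H,I,K,L,M}.
Refine {A,B,C,D,J} on symbol 0: members go to different blocks, giving {B,C,D,J} and {A}.
Refine {B,C,D,J} on symbol 1: members go to different blocks, giving {B,C} and {D,J}.
On input 0, block {E,F,G,H,I,K,L,M} splits into {E,F,G,I} and {H,K,L,M}.
Refine {E,F,G,I} on symbol 1: members go to different blocks, giving {E,I} and {F,G}.
Refine {H,K,L,M} on symbol 1: members go to different blocks, giving {H,M} and {K,L}.
The partition is now stable with 7 blocks: {B,C} | {E,I} | {A} | {D,J} | {H,M} | {F,G} | {K,L}.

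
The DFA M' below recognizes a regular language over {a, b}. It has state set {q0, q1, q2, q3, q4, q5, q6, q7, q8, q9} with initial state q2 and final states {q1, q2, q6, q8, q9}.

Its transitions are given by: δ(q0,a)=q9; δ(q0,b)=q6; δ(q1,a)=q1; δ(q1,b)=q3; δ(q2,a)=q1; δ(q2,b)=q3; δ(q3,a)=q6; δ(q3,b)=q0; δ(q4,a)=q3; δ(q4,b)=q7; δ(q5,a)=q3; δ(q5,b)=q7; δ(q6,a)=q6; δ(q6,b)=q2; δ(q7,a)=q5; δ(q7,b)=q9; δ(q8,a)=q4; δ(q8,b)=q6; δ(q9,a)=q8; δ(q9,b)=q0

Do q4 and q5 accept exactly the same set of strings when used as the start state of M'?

Yes

Every state is reachable, so we keep all 10.
Initial partition by acceptance: {q1,q2,q6,q8,q9} | {q0,q3,q4,q5,q7}.
On input a, block {q1,q2,q6,q8,q9} splits into {q1,q2,q6,q9} and {q8}.
Refine {q1,q2,q6,q9} on symbol a: members go to different blocks, giving {q1,q2,q6} and {q9}.
On input b, block {q1,q2,q6} splits into {q1,q2} and {q6}.
On input a, block {q0,q3,q4,q5,q7} splits into {q4,q5,q7} and {q0} and {q3}.
On input a, block {q4,q5,q7} splits into {q4,q5} and {q7}.
Stable partition: {q1,q2} | {q4,q5} | {q8} | {q9} | {q6} | {q0} | {q3} | {q7} — 8 equivalence classes.
q4 and q5 lie in the same block of the stable partition, so they are equivalent — no string distinguishes them.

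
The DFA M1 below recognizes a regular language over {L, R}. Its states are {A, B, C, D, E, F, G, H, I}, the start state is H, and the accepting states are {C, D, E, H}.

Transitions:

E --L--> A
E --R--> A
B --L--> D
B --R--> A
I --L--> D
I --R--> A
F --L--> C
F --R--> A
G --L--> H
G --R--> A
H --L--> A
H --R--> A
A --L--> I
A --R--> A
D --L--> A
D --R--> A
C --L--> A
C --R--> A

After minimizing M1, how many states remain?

States {B,C,E,F,G} cannot be reached from the start state, so discard them.
Start with accepting vs non-accepting: {D,H} | {A,I}.
Refine {A,I} on symbol L: members go to different blocks, giving {A} and {I}.
Stable partition: {D,H} | {A} | {I} — 3 equivalence classes.

3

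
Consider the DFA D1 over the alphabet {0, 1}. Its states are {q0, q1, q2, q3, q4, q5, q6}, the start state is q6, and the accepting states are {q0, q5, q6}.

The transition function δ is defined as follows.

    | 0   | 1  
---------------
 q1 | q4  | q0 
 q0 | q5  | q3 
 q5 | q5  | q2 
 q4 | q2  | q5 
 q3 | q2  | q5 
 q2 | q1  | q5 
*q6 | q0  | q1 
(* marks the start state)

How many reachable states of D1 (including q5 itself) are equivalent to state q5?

Every state is reachable, so we keep all 7.
Initial partition by acceptance: {q0,q5,q6} | {q1,q2,q3,q4}.
Stable partition: {q0,q5,q6} | {q1,q2,q3,q4} — 2 equivalence classes.
State q5 belongs to the block {q0,q5,q6}, which has 3 states.

3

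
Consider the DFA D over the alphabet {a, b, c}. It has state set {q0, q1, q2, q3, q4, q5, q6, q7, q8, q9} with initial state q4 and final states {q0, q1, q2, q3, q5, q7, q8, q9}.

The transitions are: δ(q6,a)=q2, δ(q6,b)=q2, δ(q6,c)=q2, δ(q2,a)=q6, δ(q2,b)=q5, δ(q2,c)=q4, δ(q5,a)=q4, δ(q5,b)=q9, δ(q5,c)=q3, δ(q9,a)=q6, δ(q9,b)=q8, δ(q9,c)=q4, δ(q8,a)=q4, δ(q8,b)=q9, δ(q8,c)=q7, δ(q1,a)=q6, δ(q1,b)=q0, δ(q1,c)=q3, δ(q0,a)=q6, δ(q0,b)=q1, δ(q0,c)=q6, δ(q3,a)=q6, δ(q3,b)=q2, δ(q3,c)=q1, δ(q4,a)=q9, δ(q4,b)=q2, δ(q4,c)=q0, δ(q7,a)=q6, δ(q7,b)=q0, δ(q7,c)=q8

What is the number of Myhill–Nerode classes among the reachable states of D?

Start with accepting vs non-accepting: {q0,q1,q2,q3,q5,q7,q8,q9} | {q4,q6}.
Refine {q0,q1,q2,q3,q5,q7,q8,q9} on symbol c: members go to different blocks, giving {q1,q3,q5,q7,q8} and {q0,q2,q9}.
The partition is now stable with 3 blocks: {q1,q3,q5,q7,q8} | {q4,q6} | {q0,q2,q9}.

3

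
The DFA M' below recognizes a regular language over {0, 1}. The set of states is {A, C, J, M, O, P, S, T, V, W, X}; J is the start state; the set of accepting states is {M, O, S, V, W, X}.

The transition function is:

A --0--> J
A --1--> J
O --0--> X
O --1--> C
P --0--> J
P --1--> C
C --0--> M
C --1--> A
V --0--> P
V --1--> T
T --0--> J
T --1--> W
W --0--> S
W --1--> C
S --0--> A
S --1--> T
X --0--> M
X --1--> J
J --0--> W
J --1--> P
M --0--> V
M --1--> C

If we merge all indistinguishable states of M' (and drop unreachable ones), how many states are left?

5

First remove the unreachable states {O,X}; 9 states remain.
Initial partition by acceptance: {M,S,V,W} | {A,C,J,P,T}.
Refine {M,S,V,W} on symbol 0: members go to different blocks, giving {S,V} and {M,W}.
Split {A,C,J,P,T} by δ(·,0) → {A,P,T} and {C,J}.
Refine {A,P,T} on symbol 1: members go to different blocks, giving {A,P} and {T}.
The partition is now stable with 5 blocks: {S,V} | {A,P} | {M,W} | {C,J} | {T}.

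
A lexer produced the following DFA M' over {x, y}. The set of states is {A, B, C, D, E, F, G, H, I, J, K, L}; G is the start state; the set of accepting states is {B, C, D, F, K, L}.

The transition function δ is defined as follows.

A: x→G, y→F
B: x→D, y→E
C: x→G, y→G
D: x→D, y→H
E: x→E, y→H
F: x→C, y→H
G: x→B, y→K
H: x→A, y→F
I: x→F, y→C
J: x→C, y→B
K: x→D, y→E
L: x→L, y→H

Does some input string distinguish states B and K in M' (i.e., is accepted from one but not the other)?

States {I,J,L} cannot be reached from the start state, so discard them.
P0 = {B,C,D,F,K} | {A,E,G,H}.
Split {B,C,D,F,K} by δ(·,x) → {B,D,F,K} and {C}.
Refine {B,D,F,K} on symbol x: members go to different blocks, giving {B,D,K} and {F}.
On input x, block {A,E,G,H} splits into {A,E,H} and {G}.
Refine {A,E,H} on symbol x: members go to different blocks, giving {E,H} and {A}.
Refine {E,H} on symbol x: members go to different blocks, giving {E} and {H}.
Refine {B,D,K} on symbol y: members go to different blocks, giving {B,K} and {D}.
Stable partition: {B,K} | {E} | {C} | {F} | {G} | {A} | {H} | {D} — 8 equivalence classes.
B and K lie in the same block of the stable partition, so they are equivalent — no string distinguishes them.

No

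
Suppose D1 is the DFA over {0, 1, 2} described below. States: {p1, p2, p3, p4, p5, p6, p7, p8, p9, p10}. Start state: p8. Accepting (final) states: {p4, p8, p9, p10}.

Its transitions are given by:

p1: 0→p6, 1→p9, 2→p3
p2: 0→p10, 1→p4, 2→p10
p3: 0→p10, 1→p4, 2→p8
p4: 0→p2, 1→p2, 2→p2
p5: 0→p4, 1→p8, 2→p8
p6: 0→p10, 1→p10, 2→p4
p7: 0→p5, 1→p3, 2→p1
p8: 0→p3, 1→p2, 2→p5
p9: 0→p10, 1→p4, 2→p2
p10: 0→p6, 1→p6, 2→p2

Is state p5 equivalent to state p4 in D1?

States {p1,p7,p9} cannot be reached from the start state, so discard them.
P0 = {p4,p8,p10} | {p2,p3,p5,p6}.
No further refinement is possible. Final partition (2 blocks): {p4,p8,p10} | {p2,p3,p5,p6}.
p5 and p4 end up in different blocks, so they are distinguishable. For instance, the string 'ε' is accepted from only p4.

No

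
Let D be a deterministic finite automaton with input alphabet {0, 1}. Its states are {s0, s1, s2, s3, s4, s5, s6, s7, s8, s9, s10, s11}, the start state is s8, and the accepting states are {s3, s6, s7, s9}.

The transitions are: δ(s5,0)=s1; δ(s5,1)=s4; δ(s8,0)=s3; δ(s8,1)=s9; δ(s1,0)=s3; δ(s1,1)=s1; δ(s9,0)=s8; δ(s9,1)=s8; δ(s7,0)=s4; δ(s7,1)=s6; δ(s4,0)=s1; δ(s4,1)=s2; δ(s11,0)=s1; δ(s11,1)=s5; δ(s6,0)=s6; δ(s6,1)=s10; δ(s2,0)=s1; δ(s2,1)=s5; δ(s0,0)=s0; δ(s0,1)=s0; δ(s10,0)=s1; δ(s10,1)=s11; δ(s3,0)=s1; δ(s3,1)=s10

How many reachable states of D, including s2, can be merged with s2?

5

Reachable states from the start: {s1,s2,s3,s4,s5,s8,s9,s10,s11}. Unreachable: {s0,s6,s7} — drop them.
P0 = {s3,s9} | {s1,s2,s4,s5,s8,s10,s11}.
Refine {s1,s2,s4,s5,s8,s10,s11} on symbol 0: members go to different blocks, giving {s2,s4,s5,s10,s11} and {s1,s8}.
Split {s3,s9} by δ(·,1) → {s3} and {s9}.
Split {s1,s8} by δ(·,1) → {s1} and {s8}.
The partition is now stable with 5 blocks: {s3} | {s2,s4,s5,s10,s11} | {s1} | {s9} | {s8}.
State s2 belongs to the block {s2,s4,s5,s10,s11}, which has 5 states.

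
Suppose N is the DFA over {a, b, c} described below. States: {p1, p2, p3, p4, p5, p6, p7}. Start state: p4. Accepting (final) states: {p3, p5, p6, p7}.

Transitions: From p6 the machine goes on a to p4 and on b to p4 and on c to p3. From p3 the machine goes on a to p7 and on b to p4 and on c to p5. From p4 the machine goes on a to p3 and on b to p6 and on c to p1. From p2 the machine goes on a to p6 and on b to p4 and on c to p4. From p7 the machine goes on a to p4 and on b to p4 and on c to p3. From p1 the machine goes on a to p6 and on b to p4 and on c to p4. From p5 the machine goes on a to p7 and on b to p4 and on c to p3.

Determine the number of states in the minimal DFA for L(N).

4

Reachable states from the start: {p1,p3,p4,p5,p6,p7}. Unreachable: {p2} — drop them.
P0 = {p3,p5,p6,p7} | {p1,p4}.
Split {p3,p5,p6,p7} by δ(·,a) → {p3,p5} and {p6,p7}.
Refine {p1,p4} on symbol a: members go to different blocks, giving {p1} and {p4}.
No further refinement is possible. Final partition (4 blocks): {p3,p5} | {p1} | {p6,p7} | {p4}.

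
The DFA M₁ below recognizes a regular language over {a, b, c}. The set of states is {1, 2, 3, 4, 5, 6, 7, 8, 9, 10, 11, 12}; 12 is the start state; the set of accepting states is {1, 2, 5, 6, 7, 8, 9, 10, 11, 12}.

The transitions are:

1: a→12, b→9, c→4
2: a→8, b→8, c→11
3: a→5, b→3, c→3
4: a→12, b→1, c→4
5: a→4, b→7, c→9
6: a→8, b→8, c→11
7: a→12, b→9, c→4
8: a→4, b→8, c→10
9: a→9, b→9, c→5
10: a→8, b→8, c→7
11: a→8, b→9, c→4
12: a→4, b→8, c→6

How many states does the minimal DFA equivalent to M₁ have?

States {2,3} cannot be reached from the start state, so discard them.
Initial partition by acceptance: {1,5,6,7,8,9,10,11,12} | {4}.
Split {1,5,6,7,8,9,10,11,12} by δ(·,a) → {1,6,7,9,10,11} and {5,8,12}.
Split {1,6,7,9,10,11} by δ(·,a) → {1,6,7,10,11} and {9}.
Split {1,6,7,10,11} by δ(·,b) → {1,7,11} and {6,10}.
On input b, block {5,8,12} splits into {8,12} and {5}.
No further refinement is possible. Final partition (6 blocks): {1,7,11} | {4} | {8,12} | {9} | {6,10} | {5}.

6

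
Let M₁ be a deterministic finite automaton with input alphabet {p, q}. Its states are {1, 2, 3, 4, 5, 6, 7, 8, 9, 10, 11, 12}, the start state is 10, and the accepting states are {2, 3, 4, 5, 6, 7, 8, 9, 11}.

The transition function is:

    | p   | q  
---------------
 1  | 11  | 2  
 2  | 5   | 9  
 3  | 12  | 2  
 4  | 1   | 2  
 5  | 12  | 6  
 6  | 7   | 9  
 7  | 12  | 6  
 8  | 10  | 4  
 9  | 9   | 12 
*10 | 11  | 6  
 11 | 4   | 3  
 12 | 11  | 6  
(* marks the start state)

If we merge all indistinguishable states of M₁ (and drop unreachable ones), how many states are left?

5

First remove the unreachable states {8}; 11 states remain.
Start with accepting vs non-accepting: {2,3,4,5,6,7,9,11} | {1,10,12}.
Refine {2,3,4,5,6,7,9,11} on symbol p: members go to different blocks, giving {2,6,9,11} and {3,4,5,7}.
Split {2,6,9,11} by δ(·,p) → {2,6,11} and {9}.
On input q, block {2,6,11} splits into {2,6} and {11}.
No further refinement is possible. Final partition (5 blocks): {2,6} | {1,10,12} | {3,4,5,7} | {9} | {11}.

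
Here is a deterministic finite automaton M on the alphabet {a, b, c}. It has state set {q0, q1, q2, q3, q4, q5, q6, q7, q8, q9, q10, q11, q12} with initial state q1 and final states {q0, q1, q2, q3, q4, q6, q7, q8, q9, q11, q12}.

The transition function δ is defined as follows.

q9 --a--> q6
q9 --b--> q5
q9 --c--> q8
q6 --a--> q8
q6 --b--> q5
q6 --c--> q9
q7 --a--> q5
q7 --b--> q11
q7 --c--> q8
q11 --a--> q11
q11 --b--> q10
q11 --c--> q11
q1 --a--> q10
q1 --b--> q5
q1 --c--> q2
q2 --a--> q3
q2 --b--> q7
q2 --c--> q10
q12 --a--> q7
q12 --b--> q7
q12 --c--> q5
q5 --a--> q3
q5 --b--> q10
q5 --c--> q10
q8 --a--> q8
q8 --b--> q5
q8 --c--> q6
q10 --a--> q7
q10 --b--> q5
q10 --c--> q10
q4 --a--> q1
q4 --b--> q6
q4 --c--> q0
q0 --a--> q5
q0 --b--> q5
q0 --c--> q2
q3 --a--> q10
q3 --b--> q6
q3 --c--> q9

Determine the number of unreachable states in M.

No path from q1 leads to q0, q4, q12; the other 10 states are all reachable.

3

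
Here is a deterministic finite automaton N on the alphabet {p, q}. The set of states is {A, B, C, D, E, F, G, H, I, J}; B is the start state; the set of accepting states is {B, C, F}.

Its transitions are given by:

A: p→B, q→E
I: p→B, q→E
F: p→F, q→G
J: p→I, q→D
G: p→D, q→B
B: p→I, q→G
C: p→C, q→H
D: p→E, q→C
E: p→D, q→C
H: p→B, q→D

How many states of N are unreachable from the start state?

3

Starting at B and following transitions, the reachable set is {B, C, D, E, G, H, I}. That leaves A, F, J unreachable — 3 in total.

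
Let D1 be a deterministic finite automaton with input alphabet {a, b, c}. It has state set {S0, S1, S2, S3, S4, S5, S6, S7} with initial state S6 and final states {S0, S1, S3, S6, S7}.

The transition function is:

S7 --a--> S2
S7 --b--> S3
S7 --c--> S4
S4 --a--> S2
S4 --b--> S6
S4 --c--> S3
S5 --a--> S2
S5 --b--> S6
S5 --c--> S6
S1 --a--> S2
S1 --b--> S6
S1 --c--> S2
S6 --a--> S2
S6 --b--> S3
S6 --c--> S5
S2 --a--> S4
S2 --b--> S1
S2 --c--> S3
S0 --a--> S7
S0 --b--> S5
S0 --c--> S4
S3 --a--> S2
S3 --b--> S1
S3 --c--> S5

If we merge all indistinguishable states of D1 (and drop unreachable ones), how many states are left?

First remove the unreachable states {S0,S7}; 6 states remain.
Initial partition by acceptance: {S1,S3,S6} | {S2,S4,S5}.
No further refinement is possible. Final partition (2 blocks): {S1,S3,S6} | {S2,S4,S5}.

2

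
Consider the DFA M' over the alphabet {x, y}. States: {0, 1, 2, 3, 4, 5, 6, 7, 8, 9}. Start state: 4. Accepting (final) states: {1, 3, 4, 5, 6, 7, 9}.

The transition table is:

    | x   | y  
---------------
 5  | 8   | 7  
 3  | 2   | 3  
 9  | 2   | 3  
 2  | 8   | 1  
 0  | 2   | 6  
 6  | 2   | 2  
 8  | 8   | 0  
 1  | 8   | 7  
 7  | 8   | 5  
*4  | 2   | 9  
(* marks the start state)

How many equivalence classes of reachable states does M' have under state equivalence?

Every state is reachable, so we keep all 10.
Start with accepting vs non-accepting: {1,3,4,5,6,7,9} | {0,2,8}.
On input y, block {1,3,4,5,6,7,9} splits into {1,3,4,5,7,9} and {6}.
Refine {0,2,8} on symbol y: members go to different blocks, giving {0} and {2} and {8}.
Refine {1,3,4,5,7,9} on symbol x: members go to different blocks, giving {1,5,7} and {3,4,9}.
Stable partition: {1,5,7} | {0} | {6} | {2} | {8} | {3,4,9} — 6 equivalence classes.

6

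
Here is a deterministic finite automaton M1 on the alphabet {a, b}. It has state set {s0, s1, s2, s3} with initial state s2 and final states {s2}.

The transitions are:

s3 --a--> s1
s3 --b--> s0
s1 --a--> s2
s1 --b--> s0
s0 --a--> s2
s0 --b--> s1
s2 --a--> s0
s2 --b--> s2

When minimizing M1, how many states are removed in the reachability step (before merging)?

1

BFS from s2 reaches {s0, s1, s2}; the 1 state(s) s3 are never visited.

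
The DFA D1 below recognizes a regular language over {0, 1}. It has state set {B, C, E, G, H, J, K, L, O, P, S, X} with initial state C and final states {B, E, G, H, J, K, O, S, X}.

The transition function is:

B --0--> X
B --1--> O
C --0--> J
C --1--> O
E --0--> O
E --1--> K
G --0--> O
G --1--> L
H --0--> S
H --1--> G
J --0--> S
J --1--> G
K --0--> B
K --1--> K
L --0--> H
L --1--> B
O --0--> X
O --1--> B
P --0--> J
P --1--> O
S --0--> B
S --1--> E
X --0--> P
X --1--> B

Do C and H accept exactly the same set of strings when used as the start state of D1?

Every state is reachable, so we keep all 12.
Start with accepting vs non-accepting: {B,E,G,H,J,K,O,S,X} | {C,L,P}.
Split {B,E,G,H,J,K,O,S,X} by δ(·,0) → {B,E,G,H,J,K,O,S} and {X}.
On input 0, block {B,E,G,H,J,K,O,S} splits into {E,G,H,J,K,S} and {B,O}.
On input 0, block {E,G,H,J,K,S} splits into {E,G,K,S} and {H,J}.
Split {E,G,K,S} by δ(·,1) → {E,K,S} and {G}.
No further refinement is possible. Final partition (6 blocks): {E,K,S} | {C,L,P} | {X} | {B,O} | {H,J} | {G}.
C and H end up in different blocks, so they are distinguishable. For instance, the string 'ε' is accepted from only H.

No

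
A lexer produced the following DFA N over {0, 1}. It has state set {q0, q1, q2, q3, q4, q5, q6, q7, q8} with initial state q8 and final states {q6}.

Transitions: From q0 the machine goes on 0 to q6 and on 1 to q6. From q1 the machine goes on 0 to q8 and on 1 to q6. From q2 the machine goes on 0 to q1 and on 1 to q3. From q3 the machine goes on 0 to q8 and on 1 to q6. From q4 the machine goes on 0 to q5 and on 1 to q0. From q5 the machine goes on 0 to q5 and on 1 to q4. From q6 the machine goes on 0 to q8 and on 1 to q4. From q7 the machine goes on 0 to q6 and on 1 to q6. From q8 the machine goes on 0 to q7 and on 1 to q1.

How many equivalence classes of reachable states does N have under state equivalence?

6

Reachable states from the start: {q0,q1,q4,q5,q6,q7,q8}. Unreachable: {q2,q3} — drop them.
P0 = {q6} | {q0,q1,q4,q5,q7,q8}.
On input 0, block {q0,q1,q4,q5,q7,q8} splits into {q1,q4,q5,q8} and {q0,q7}.
Refine {q1,q4,q5,q8} on symbol 0: members go to different blocks, giving {q1,q4,q5} and {q8}.
On input 0, block {q1,q4,q5} splits into {q4,q5} and {q1}.
Refine {q4,q5} on symbol 1: members go to different blocks, giving {q4} and {q5}.
Stable partition: {q6} | {q4} | {q0,q7} | {q8} | {q1} | {q5} — 6 equivalence classes.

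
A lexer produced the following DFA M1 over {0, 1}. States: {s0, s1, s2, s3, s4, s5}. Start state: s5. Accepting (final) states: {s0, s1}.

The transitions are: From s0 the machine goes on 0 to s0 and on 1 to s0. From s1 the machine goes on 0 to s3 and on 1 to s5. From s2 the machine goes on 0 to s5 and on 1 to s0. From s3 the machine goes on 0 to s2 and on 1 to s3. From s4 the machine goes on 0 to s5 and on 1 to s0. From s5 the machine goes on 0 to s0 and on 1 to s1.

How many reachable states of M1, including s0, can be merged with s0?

States {s4} cannot be reached from the start state, so discard them.
Initial partition by acceptance: {s0,s1} | {s2,s3,s5}.
Split {s0,s1} by δ(·,0) → {s0} and {s1}.
On input 0, block {s2,s3,s5} splits into {s2,s3} and {s5}.
Refine {s2,s3} on symbol 0: members go to different blocks, giving {s2} and {s3}.
Stable partition: {s0} | {s2} | {s1} | {s5} | {s3} — 5 equivalence classes.
The equivalence class containing s0 is {s0}, of size 1.

1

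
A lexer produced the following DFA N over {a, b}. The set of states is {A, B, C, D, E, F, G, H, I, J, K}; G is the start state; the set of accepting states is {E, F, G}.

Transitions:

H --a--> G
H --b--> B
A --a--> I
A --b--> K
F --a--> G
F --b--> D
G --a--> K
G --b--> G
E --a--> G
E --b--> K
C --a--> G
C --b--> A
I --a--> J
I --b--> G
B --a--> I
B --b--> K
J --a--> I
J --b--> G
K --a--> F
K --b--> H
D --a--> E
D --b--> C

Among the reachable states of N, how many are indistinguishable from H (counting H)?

2

All states are reachable from the start state.
P0 = {E,F,G} | {A,B,C,D,H,I,J,K}.
On input a, block {E,F,G} splits into {E,F} and {G}.
On input a, block {A,B,C,D,H,I,J,K} splits into {A,B,I,J} and {C,H} and {D,K}.
On input b, block {A,B,I,J} splits into {A,B} and {I,J}.
No further refinement is possible. Final partition (6 blocks): {E,F} | {A,B} | {G} | {C,H} | {D,K} | {I,J}.
State H belongs to the block {C,H}, which has 2 states.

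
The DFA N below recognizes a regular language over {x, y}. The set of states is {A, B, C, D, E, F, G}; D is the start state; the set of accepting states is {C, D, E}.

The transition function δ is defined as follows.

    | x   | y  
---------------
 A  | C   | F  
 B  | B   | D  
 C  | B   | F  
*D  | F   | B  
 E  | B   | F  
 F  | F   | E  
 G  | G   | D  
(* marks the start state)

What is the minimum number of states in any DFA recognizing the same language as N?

States {A,C,G} cannot be reached from the start state, so discard them.
Initial partition by acceptance: {D,E} | {B,F}.
No further refinement is possible. Final partition (2 blocks): {D,E} | {B,F}.

2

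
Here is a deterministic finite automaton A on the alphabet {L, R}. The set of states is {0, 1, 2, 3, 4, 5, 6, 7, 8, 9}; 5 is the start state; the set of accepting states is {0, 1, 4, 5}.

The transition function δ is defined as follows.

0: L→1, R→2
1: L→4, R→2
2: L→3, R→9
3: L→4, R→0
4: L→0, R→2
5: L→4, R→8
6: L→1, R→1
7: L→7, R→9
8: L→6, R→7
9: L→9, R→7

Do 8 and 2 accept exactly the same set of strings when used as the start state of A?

Every state is reachable, so we keep all 10.
Start with accepting vs non-accepting: {0,1,4,5} | {2,3,6,7,8,9}.
Refine {2,3,6,7,8,9} on symbol L: members go to different blocks, giving {2,7,8,9} and {3,6}.
On input L, block {2,7,8,9} splits into {2,8} and {7,9}.
No further refinement is possible. Final partition (4 blocks): {0,1,4,5} | {2,8} | {3,6} | {7,9}.
8 and 2 lie in the same block of the stable partition, so they are equivalent — no string distinguishes them.

Yes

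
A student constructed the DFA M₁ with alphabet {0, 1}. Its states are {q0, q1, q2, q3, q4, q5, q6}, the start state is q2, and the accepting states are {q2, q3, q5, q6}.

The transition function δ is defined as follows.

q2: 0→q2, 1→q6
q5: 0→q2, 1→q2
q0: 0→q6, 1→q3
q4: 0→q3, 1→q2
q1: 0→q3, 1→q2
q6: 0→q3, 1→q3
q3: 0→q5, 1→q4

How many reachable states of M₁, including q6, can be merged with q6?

1

First remove the unreachable states {q0,q1}; 5 states remain.
P0 = {q2,q3,q5,q6} | {q4}.
On input 1, block {q2,q3,q5,q6} splits into {q2,q5,q6} and {q3}.
Refine {q2,q5,q6} on symbol 0: members go to different blocks, giving {q2,q5} and {q6}.
Split {q2,q5} by δ(·,1) → {q2} and {q5}.
Stable partition: {q2} | {q4} | {q3} | {q6} | {q5} — 5 equivalence classes.
The equivalence class containing q6 is {q6}, of size 1.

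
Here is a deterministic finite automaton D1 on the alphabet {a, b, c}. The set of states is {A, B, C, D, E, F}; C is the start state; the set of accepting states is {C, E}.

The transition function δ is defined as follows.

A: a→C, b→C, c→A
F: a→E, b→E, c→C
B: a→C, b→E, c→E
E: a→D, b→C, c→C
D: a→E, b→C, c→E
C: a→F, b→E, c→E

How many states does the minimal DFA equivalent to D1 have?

2

Reachable states from the start: {C,D,E,F}. Unreachable: {A,B} — drop them.
Initial partition by acceptance: {C,E} | {D,F}.
Stable partition: {C,E} | {D,F} — 2 equivalence classes.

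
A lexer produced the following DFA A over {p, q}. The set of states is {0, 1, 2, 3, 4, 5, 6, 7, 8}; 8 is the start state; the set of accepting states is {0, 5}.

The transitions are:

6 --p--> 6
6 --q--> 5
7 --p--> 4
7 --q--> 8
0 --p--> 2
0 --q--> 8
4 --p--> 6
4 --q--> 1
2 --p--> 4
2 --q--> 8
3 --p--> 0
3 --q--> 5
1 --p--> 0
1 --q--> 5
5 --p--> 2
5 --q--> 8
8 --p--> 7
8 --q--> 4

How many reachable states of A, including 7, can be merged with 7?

2

Reachable states from the start: {0,1,2,4,5,6,7,8}. Unreachable: {3} — drop them.
P0 = {0,5} | {1,2,4,6,7,8}.
Refine {1,2,4,6,7,8} on symbol p: members go to different blocks, giving {2,4,6,7,8} and {1}.
On input q, block {2,4,6,7,8} splits into {2,7,8} and {4} and {6}.
Split {2,7,8} by δ(·,p) → {2,7} and {8}.
Stable partition: {0,5} | {2,7} | {1} | {4} | {6} | {8} — 6 equivalence classes.
The equivalence class containing 7 is {2,7}, of size 2.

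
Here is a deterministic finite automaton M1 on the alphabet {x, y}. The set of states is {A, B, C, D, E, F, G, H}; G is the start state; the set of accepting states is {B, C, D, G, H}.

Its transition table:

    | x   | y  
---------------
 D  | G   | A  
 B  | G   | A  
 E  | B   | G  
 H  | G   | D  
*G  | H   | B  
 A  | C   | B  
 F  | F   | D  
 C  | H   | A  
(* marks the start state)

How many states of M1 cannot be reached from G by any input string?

2

Starting at G and following transitions, the reachable set is {A, B, C, D, G, H}. That leaves E, F unreachable — 2 in total.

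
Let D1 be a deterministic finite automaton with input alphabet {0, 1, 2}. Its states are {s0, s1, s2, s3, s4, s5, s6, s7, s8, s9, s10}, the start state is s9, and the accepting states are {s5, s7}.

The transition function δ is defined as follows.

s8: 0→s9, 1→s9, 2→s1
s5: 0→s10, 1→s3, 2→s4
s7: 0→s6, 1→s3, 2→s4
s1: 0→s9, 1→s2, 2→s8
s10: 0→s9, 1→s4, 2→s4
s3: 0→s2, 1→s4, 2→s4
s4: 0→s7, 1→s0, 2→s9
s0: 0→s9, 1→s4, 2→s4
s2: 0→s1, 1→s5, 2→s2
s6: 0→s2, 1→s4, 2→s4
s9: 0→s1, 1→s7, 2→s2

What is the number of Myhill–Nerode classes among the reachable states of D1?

5

All states are reachable from the start state.
P0 = {s5,s7} | {s0,s1,s2,s3,s4,s6,s8,s9,s10}.
Refine {s0,s1,s2,s3,s4,s6,s8,s9,s10} on symbol 0: members go to different blocks, giving {s0,s1,s2,s3,s6,s8,s9,s10} and {s4}.
Refine {s0,s1,s2,s3,s6,s8,s9,s10} on symbol 1: members go to different blocks, giving {s0,s3,s6,s10} and {s1,s8} and {s2,s9}.
No further refinement is possible. Final partition (5 blocks): {s5,s7} | {s0,s3,s6,s10} | {s4} | {s1,s8} | {s2,s9}.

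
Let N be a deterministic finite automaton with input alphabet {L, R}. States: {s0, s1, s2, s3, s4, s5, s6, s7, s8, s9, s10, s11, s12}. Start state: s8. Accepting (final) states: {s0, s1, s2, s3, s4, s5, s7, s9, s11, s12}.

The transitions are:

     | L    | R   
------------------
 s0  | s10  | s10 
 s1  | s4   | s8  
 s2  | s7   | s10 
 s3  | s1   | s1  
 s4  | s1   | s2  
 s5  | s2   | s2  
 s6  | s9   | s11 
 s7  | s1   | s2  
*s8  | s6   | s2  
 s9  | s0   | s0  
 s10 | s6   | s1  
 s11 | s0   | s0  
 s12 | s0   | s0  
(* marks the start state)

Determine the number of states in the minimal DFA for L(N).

States {s3,s5,s12} cannot be reached from the start state, so discard them.
Initial partition by acceptance: {s0,s1,s2,s4,s7,s9,s11} | {s6,s8,s10}.
Refine {s0,s1,s2,s4,s7,s9,s11} on symbol L: members go to different blocks, giving {s1,s2,s4,s7,s9,s11} and {s0}.
Refine {s1,s2,s4,s7,s9,s11} on symbol L: members go to different blocks, giving {s1,s2,s4,s7} and {s9,s11}.
Refine {s1,s2,s4,s7} on symbol R: members go to different blocks, giving {s1,s2} and {s4,s7}.
Refine {s6,s8,s10} on symbol L: members go to different blocks, giving {s8,s10} and {s6}.
No further refinement is possible. Final partition (6 blocks): {s1,s2} | {s8,s10} | {s0} | {s9,s11} | {s4,s7} | {s6}.

6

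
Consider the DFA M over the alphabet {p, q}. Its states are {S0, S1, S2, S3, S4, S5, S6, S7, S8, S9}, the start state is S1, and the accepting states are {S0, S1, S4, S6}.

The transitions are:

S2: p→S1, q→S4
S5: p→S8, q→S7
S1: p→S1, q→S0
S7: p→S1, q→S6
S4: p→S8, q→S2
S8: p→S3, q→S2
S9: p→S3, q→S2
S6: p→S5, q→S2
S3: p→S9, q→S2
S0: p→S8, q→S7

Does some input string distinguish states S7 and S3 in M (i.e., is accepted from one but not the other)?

Yes

Every state is reachable, so we keep all 10.
Start with accepting vs non-accepting: {S0,S1,S4,S6} | {S2,S3,S5,S7,S8,S9}.
On input p, block {S0,S1,S4,S6} splits into {S0,S4,S6} and {S1}.
Split {S2,S3,S5,S7,S8,S9} by δ(·,p) → {S3,S5,S8,S9} and {S2,S7}.
No further refinement is possible. Final partition (4 blocks): {S0,S4,S6} | {S3,S5,S8,S9} | {S1} | {S2,S7}.
S7 and S3 end up in different blocks, so they are distinguishable. For instance, the string 'p' is accepted from only S7.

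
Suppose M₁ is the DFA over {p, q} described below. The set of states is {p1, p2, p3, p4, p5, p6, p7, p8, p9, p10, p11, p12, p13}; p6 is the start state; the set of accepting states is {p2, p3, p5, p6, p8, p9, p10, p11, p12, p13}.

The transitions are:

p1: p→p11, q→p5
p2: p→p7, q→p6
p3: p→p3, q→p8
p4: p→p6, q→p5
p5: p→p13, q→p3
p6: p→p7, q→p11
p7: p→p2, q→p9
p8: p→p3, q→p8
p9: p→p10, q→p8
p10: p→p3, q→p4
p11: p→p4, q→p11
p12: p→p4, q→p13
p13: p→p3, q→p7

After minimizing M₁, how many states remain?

5

States {p1,p12} cannot be reached from the start state, so discard them.
P0 = {p2,p3,p5,p6,p8,p9,p10,p11,p13} | {p4,p7}.
Split {p2,p3,p5,p6,p8,p9,p10,p11,p13} by δ(·,p) → {p3,p5,p8,p9,p10,p13} and {p2,p6,p11}.
On input q, block {p3,p5,p8,p9,p10,p13} splits into {p3,p5,p8,p9} and {p10,p13}.
Refine {p3,p5,p8,p9} on symbol p: members go to different blocks, giving {p3,p8} and {p5,p9}.
No further refinement is possible. Final partition (5 blocks): {p3,p8} | {p4,p7} | {p2,p6,p11} | {p10,p13} | {p5,p9}.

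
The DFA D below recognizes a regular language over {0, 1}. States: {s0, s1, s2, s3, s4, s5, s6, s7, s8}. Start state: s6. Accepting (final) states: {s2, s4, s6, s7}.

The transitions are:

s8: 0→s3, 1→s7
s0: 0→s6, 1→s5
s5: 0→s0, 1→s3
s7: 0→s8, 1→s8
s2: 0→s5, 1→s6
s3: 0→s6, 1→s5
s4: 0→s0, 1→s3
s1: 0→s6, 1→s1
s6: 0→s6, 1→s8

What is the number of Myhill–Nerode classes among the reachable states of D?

Reachable states from the start: {s0,s3,s5,s6,s7,s8}. Unreachable: {s1,s2,s4} — drop them.
Initial partition by acceptance: {s6,s7} | {s0,s3,s5,s8}.
On input 0, block {s6,s7} splits into {s6} and {s7}.
Split {s0,s3,s5,s8} by δ(·,0) → {s0,s3} and {s5,s8}.
Refine {s5,s8} on symbol 1: members go to different blocks, giving {s5} and {s8}.
Stable partition: {s6} | {s0,s3} | {s7} | {s5} | {s8} — 5 equivalence classes.

5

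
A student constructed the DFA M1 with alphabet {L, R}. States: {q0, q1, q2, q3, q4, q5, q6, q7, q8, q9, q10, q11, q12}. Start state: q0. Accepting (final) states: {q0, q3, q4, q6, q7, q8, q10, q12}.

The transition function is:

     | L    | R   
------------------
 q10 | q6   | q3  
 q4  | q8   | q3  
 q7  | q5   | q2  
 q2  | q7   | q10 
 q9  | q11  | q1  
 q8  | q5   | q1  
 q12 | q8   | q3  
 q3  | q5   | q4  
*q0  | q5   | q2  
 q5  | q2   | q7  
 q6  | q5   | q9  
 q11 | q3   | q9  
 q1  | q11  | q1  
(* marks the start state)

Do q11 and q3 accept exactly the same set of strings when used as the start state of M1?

No

First remove the unreachable states {q12}; 12 states remain.
Start with accepting vs non-accepting: {q0,q3,q4,q6,q7,q8,q10} | {q1,q2,q5,q9,q11}.
Refine {q0,q3,q4,q6,q7,q8,q10} on symbol L: members go to different blocks, giving {q0,q3,q6,q7,q8} and {q4,q10}.
Refine {q0,q3,q6,q7,q8} on symbol R: members go to different blocks, giving {q0,q6,q7,q8} and {q3}.
Refine {q1,q2,q5,q9,q11} on symbol L: members go to different blocks, giving {q1,q5,q9} and {q2} and {q11}.
On input R, block {q0,q6,q7,q8} splits into {q0,q7} and {q6,q8}.
Refine {q1,q5,q9} on symbol L: members go to different blocks, giving {q1,q9} and {q5}.
Stable partition: {q0,q7} | {q1,q9} | {q4,q10} | {q3} | {q2} | {q11} | {q6,q8} | {q5} — 8 equivalence classes.
q11 and q3 end up in different blocks, so they are distinguishable. For instance, the string 'ε' is accepted from only q3.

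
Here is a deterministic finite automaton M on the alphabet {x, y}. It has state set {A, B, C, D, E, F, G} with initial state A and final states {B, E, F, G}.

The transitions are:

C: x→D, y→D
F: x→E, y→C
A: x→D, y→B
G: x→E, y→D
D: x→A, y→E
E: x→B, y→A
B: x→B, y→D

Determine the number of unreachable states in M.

No path from A leads to C, F, G; the other 4 states are all reachable.

3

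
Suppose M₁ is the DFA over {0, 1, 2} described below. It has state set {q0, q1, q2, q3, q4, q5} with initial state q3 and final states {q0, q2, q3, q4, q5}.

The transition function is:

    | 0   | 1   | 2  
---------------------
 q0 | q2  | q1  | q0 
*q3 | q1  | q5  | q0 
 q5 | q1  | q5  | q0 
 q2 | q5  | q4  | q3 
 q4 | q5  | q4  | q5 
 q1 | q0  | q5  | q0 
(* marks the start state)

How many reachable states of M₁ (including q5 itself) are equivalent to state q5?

Start with accepting vs non-accepting: {q0,q2,q3,q4,q5} | {q1}.
Refine {q0,q2,q3,q4,q5} on symbol 0: members go to different blocks, giving {q0,q2,q4} and {q3,q5}.
Refine {q0,q2,q4} on symbol 0: members go to different blocks, giving {q2,q4} and {q0}.
No further refinement is possible. Final partition (4 blocks): {q2,q4} | {q1} | {q3,q5} | {q0}.
The equivalence class containing q5 is {q3,q5}, of size 2.

2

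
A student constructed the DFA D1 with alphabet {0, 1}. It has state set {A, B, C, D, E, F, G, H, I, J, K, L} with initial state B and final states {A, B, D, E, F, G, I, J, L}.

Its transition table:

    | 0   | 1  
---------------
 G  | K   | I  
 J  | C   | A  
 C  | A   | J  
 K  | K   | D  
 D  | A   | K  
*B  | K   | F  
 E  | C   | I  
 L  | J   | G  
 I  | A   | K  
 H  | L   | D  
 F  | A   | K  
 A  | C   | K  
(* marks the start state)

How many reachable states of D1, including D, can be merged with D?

States {E,G,H,I,L} cannot be reached from the start state, so discard them.
Initial partition by acceptance: {A,B,D,F,J} | {C,K}.
On input 0, block {A,B,D,F,J} splits into {A,B,J} and {D,F}.
Refine {A,B,J} on symbol 1: members go to different blocks, giving {A} and {B} and {J}.
On input 0, block {C,K} splits into {C} and {K}.
The partition is now stable with 6 blocks: {A} | {C} | {D,F} | {B} | {J} | {K}.
State D belongs to the block {D,F}, which has 2 states.

2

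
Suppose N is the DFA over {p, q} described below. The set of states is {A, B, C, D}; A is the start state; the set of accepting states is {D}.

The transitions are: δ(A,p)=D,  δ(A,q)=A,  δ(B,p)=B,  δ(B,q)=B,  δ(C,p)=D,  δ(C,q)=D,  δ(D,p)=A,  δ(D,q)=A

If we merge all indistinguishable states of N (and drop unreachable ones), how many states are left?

States {B,C} cannot be reached from the start state, so discard them.
P0 = {D} | {A}.
The partition is now stable with 2 blocks: {D} | {A}.

2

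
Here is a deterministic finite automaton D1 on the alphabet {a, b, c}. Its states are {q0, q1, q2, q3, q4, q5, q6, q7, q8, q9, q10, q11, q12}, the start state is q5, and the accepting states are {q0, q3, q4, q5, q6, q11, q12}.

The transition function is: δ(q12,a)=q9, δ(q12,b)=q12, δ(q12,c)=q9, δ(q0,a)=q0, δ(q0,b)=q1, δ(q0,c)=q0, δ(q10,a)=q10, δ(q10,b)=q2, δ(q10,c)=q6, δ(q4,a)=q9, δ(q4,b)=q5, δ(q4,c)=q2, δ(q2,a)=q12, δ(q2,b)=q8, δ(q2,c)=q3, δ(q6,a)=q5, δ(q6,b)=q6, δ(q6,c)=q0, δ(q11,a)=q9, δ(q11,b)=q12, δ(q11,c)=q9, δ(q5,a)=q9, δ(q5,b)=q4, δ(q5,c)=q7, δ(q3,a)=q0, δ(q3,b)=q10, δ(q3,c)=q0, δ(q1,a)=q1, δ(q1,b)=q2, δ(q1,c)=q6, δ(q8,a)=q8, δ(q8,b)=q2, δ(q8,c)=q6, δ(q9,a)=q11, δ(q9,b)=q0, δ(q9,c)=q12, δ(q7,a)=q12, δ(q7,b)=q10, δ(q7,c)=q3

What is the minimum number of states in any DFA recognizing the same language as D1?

7

All states are reachable from the start state.
Start with accepting vs non-accepting: {q0,q3,q4,q5,q6,q11,q12} | {q1,q2,q7,q8,q9,q10}.
Split {q0,q3,q4,q5,q6,q11,q12} by δ(·,a) → {q4,q5,q11,q12} and {q0,q3,q6}.
Refine {q1,q2,q7,q8,q9,q10} on symbol a: members go to different blocks, giving {q1,q8,q10} and {q2,q7,q9}.
Refine {q0,q3,q6} on symbol a: members go to different blocks, giving {q0,q3} and {q6}.
Split {q2,q7,q9} by δ(·,b) → {q2,q7} and {q9}.
Refine {q4,q5,q11,q12} on symbol c: members go to different blocks, giving {q4,q5} and {q11,q12}.
Stable partition: {q4,q5} | {q1,q8,q10} | {q0,q3} | {q2,q7} | {q6} | {q9} | {q11,q12} — 7 equivalence classes.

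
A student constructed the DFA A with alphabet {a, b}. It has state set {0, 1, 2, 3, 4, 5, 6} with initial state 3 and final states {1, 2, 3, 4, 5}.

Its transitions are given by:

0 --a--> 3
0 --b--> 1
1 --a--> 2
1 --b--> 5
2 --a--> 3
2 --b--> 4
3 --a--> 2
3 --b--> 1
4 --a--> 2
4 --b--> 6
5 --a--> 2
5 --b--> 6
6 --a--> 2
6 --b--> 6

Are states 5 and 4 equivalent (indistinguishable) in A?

Reachable states from the start: {1,2,3,4,5,6}. Unreachable: {0} — drop them.
Initial partition by acceptance: {1,2,3,4,5} | {6}.
Split {1,2,3,4,5} by δ(·,b) → {1,2,3} and {4,5}.
Split {1,2,3} by δ(·,b) → {1,2} and {3}.
Refine {1,2} on symbol a: members go to different blocks, giving {1} and {2}.
Stable partition: {1} | {6} | {4,5} | {3} | {2} — 5 equivalence classes.
5 and 4 lie in the same block of the stable partition, so they are equivalent — no string distinguishes them.

Yes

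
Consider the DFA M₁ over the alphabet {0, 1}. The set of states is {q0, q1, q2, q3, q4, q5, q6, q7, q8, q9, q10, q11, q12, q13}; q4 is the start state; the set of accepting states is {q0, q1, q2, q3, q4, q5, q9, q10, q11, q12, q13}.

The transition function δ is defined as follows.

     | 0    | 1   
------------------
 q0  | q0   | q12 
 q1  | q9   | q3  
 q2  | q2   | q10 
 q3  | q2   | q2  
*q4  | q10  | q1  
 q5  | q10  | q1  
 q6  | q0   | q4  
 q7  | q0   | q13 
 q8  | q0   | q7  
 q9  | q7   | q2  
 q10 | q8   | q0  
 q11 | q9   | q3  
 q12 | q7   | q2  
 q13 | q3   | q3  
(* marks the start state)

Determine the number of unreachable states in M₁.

BFS from q4 reaches {q0, q1, q2, q3, q4, q7, q8, q9, q10, q12, q13}; the 3 state(s) q5, q6, q11 are never visited.

3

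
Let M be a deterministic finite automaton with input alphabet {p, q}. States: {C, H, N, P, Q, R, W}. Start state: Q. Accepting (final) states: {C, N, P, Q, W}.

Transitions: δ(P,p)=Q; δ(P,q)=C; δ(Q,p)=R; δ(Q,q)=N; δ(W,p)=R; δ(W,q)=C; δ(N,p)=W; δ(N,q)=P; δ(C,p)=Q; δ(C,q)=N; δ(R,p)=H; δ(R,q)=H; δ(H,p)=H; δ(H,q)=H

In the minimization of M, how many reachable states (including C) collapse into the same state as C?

All states are reachable from the start state.
P0 = {C,N,P,Q,W} | {H,R}.
Refine {C,N,P,Q,W} on symbol p: members go to different blocks, giving {C,N,P} and {Q,W}.
No further refinement is possible. Final partition (3 blocks): {C,N,P} | {H,R} | {Q,W}.
State C belongs to the block {C,N,P}, which has 3 states.

3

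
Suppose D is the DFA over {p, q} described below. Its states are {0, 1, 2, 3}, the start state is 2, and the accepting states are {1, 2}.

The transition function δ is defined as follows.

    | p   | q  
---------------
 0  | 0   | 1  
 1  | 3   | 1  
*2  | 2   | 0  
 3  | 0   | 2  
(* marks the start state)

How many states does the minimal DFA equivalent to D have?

4

Every state is reachable, so we keep all 4.
P0 = {1,2} | {0,3}.
On input p, block {1,2} splits into {1} and {2}.
On input q, block {0,3} splits into {0} and {3}.
Stable partition: {1} | {0} | {2} | {3} — 4 equivalence classes.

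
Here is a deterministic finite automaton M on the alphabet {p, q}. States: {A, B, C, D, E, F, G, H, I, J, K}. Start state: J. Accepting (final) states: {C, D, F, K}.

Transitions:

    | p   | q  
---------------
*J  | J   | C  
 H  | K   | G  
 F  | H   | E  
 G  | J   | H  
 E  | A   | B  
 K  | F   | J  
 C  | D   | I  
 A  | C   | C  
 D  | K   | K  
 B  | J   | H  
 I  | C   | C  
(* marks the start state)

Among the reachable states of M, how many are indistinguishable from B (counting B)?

Every state is reachable, so we keep all 11.
P0 = {C,D,F,K} | {A,B,E,G,H,I,J}.
Refine {C,D,F,K} on symbol p: members go to different blocks, giving {C,D,K} and {F}.
Refine {C,D,K} on symbol p: members go to different blocks, giving {C,D} and {K}.
Split {C,D} by δ(·,p) → {C} and {D}.
Refine {A,B,E,G,H,I,J} on symbol p: members go to different blocks, giving {B,E,G,J} and {A,I} and {H}.
Split {B,E,G,J} by δ(·,p) → {B,G,J} and {E}.
Refine {B,G,J} on symbol q: members go to different blocks, giving {B,G} and {J}.
No further refinement is possible. Final partition (9 blocks): {C} | {B,G} | {F} | {K} | {D} | {A,I} | {H} | {E} | {J}.
State B belongs to the block {B,G}, which has 2 states.

2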